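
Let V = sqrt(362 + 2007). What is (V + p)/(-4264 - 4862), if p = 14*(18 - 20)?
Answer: 14/4563 - sqrt(2369)/9126 ≈ -0.0022652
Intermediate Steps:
p = -28 (p = 14*(-2) = -28)
V = sqrt(2369) ≈ 48.672
(V + p)/(-4264 - 4862) = (sqrt(2369) - 28)/(-4264 - 4862) = (-28 + sqrt(2369))/(-9126) = (-28 + sqrt(2369))*(-1/9126) = 14/4563 - sqrt(2369)/9126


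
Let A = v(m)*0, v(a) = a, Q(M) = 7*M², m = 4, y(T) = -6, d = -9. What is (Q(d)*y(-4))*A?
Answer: 0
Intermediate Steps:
A = 0 (A = 4*0 = 0)
(Q(d)*y(-4))*A = ((7*(-9)²)*(-6))*0 = ((7*81)*(-6))*0 = (567*(-6))*0 = -3402*0 = 0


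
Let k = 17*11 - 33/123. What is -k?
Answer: -7656/41 ≈ -186.73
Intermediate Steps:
k = 7656/41 (k = 187 - 33*1/123 = 187 - 11/41 = 7656/41 ≈ 186.73)
-k = -1*7656/41 = -7656/41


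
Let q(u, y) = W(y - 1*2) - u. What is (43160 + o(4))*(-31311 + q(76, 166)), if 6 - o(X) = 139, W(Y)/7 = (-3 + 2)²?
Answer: -1350187260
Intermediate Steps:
W(Y) = 7 (W(Y) = 7*(-3 + 2)² = 7*(-1)² = 7*1 = 7)
o(X) = -133 (o(X) = 6 - 1*139 = 6 - 139 = -133)
q(u, y) = 7 - u
(43160 + o(4))*(-31311 + q(76, 166)) = (43160 - 133)*(-31311 + (7 - 1*76)) = 43027*(-31311 + (7 - 76)) = 43027*(-31311 - 69) = 43027*(-31380) = -1350187260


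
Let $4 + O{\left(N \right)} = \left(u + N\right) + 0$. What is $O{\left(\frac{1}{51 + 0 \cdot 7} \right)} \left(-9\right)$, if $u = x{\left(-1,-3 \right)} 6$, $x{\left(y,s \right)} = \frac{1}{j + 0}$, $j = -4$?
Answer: $\frac{1677}{34} \approx 49.324$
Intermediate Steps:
$x{\left(y,s \right)} = - \frac{1}{4}$ ($x{\left(y,s \right)} = \frac{1}{-4 + 0} = \frac{1}{-4} = - \frac{1}{4}$)
$u = - \frac{3}{2}$ ($u = \left(- \frac{1}{4}\right) 6 = - \frac{3}{2} \approx -1.5$)
$O{\left(N \right)} = - \frac{11}{2} + N$ ($O{\left(N \right)} = -4 + \left(\left(- \frac{3}{2} + N\right) + 0\right) = -4 + \left(- \frac{3}{2} + N\right) = - \frac{11}{2} + N$)
$O{\left(\frac{1}{51 + 0 \cdot 7} \right)} \left(-9\right) = \left(- \frac{11}{2} + \frac{1}{51 + 0 \cdot 7}\right) \left(-9\right) = \left(- \frac{11}{2} + \frac{1}{51 + 0}\right) \left(-9\right) = \left(- \frac{11}{2} + \frac{1}{51}\right) \left(-9\right) = \left(- \frac{559}{102}\right) \left(-9\right) = \frac{1677}{34}$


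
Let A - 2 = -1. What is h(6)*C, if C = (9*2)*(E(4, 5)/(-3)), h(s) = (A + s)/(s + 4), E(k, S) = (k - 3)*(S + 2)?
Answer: -147/5 ≈ -29.400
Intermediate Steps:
A = 1 (A = 2 - 1 = 1)
E(k, S) = (-3 + k)*(2 + S)
h(s) = (1 + s)/(4 + s) (h(s) = (1 + s)/(s + 4) = (1 + s)/(4 + s))
C = -42 (C = (9*2)*((-6 - 3*5 + 2*4 + 5*4)/(-3)) = 18*((-6 - 15 + 8 + 20)*(-1/3)) = 18*(7*(-1/3)) = 18*(-7/3) = -42)
h(6)*C = ((1 + 6)/(4 + 6))*(-42) = (7/10)*(-42) = -147/5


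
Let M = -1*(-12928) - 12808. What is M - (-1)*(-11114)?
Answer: -10994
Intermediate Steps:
M = 120 (M = 12928 - 12808 = 120)
M - (-1)*(-11114) = 120 - (-1)*(-11114) = 120 - 1*11114 = 120 - 11114 = -10994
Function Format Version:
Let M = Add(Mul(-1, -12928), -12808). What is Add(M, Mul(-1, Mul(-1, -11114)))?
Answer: -10994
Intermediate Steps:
M = 120 (M = Add(12928, -12808) = 120)
Add(M, Mul(-1, Mul(-1, -11114))) = Add(120, Mul(-1, Mul(-1, -11114))) = Add(120, Mul(-1, 11114)) = Add(120, -11114) = -10994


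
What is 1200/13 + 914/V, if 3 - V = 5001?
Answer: 2992859/32487 ≈ 92.125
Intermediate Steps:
V = -4998 (V = 3 - 1*5001 = 3 - 5001 = -4998)
1200/13 + 914/V = 1200/13 + 914/(-4998) = 1200*(1/13) + 914*(-1/4998) = 1200/13 - 457/2499 = 2992859/32487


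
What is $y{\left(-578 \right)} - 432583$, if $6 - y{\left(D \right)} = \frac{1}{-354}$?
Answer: $- \frac{153132257}{354} \approx -4.3258 \cdot 10^{5}$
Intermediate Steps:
$y{\left(D \right)} = \frac{2125}{354}$ ($y{\left(D \right)} = 6 - \frac{1}{-354} = 6 - - \frac{1}{354} = 6 + \frac{1}{354} = \frac{2125}{354}$)
$y{\left(-578 \right)} - 432583 = \frac{2125}{354} - 432583 = - \frac{153132257}{354}$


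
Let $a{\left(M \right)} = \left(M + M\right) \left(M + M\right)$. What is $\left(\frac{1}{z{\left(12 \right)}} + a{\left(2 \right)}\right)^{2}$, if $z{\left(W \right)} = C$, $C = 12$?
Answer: $\frac{37249}{144} \approx 258.67$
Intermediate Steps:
$z{\left(W \right)} = 12$
$a{\left(M \right)} = 4 M^{2}$ ($a{\left(M \right)} = 2 M 2 M = 4 M^{2}$)
$\left(\frac{1}{z{\left(12 \right)}} + a{\left(2 \right)}\right)^{2} = \left(\frac{1}{12} + 4 \cdot 2^{2}\right)^{2} = \left(\frac{1}{12} + 4 \cdot 4\right)^{2} = \left(\frac{1}{12} + 16\right)^{2} = \left(\frac{193}{12}\right)^{2} = \frac{37249}{144}$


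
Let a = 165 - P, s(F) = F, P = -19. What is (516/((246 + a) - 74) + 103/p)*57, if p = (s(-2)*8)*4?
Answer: -51927/5696 ≈ -9.1164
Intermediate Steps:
a = 184 (a = 165 - 1*(-19) = 165 + 19 = 184)
p = -64 (p = -2*8*4 = -16*4 = -64)
(516/((246 + a) - 74) + 103/p)*57 = (516/((246 + 184) - 74) + 103/(-64))*57 = (516/(430 - 74) + 103*(-1/64))*57 = (516/356 - 103/64)*57 = (516*(1/356) - 103/64)*57 = (129/89 - 103/64)*57 = -911/5696*57 = -51927/5696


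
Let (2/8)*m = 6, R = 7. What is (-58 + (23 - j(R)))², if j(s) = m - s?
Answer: 2704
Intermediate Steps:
m = 24 (m = 4*6 = 24)
j(s) = 24 - s
(-58 + (23 - j(R)))² = (-58 + (23 - (24 - 1*7)))² = (-58 + (23 - (24 - 7)))² = (-58 + (23 - 1*17))² = (-58 + (23 - 17))² = (-58 + 6)² = (-52)² = 2704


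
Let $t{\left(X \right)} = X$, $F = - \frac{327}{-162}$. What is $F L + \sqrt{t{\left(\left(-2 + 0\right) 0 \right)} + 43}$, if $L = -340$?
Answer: $- \frac{18530}{27} + \sqrt{43} \approx -679.74$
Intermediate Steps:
$F = \frac{109}{54}$ ($F = \left(-327\right) \left(- \frac{1}{162}\right) = \frac{109}{54} \approx 2.0185$)
$F L + \sqrt{t{\left(\left(-2 + 0\right) 0 \right)} + 43} = \frac{109}{54} \left(-340\right) + \sqrt{\left(-2 + 0\right) 0 + 43} = - \frac{18530}{27} + \sqrt{\left(-2\right) 0 + 43} = - \frac{18530}{27} + \sqrt{0 + 43} = - \frac{18530}{27} + \sqrt{43}$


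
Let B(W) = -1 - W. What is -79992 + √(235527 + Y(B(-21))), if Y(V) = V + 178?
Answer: -79992 + 5*√9429 ≈ -79507.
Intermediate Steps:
Y(V) = 178 + V
-79992 + √(235527 + Y(B(-21))) = -79992 + √(235527 + (178 + (-1 - 1*(-21)))) = -79992 + √(235527 + (178 + (-1 + 21))) = -79992 + √(235527 + (178 + 20)) = -79992 + √(235527 + 198) = -79992 + √235725 = -79992 + 5*√9429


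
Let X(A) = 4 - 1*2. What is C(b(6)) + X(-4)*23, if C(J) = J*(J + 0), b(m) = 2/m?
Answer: 415/9 ≈ 46.111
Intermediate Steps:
X(A) = 2 (X(A) = 4 - 2 = 2)
C(J) = J² (C(J) = J*J = J²)
C(b(6)) + X(-4)*23 = (2/6)² + 2*23 = (2*(⅙))² + 46 = (⅓)² + 46 = ⅑ + 46 = 415/9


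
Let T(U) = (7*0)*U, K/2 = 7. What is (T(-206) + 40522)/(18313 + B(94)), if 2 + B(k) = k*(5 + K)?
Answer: 40522/20097 ≈ 2.0163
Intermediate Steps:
K = 14 (K = 2*7 = 14)
T(U) = 0 (T(U) = 0*U = 0)
B(k) = -2 + 19*k (B(k) = -2 + k*(5 + 14) = -2 + k*19 = -2 + 19*k)
(T(-206) + 40522)/(18313 + B(94)) = (0 + 40522)/(18313 + (-2 + 19*94)) = 40522/(18313 + (-2 + 1786)) = 40522/(18313 + 1784) = 40522/20097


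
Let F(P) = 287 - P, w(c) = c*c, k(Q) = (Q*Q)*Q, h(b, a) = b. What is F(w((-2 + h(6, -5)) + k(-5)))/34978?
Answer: -7177/17489 ≈ -0.41037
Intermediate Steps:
k(Q) = Q³ (k(Q) = Q²*Q = Q³)
w(c) = c²
F(w((-2 + h(6, -5)) + k(-5)))/34978 = (287 - ((-2 + 6) + (-5)³)²)/34978 = (287 - (4 - 125)²)*(1/34978) = (287 - 1*(-121)²)*(1/34978) = (287 - 1*14641)*(1/34978) = (287 - 14641)*(1/34978) = -14354*1/34978 = -7177/17489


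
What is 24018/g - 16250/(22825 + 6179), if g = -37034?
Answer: -324605143/268533534 ≈ -1.2088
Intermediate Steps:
24018/g - 16250/(22825 + 6179) = 24018/(-37034) - 16250/(22825 + 6179) = 24018*(-1/37034) - 16250/29004 = -12009/18517 - 16250*1/29004 = -12009/18517 - 8125/14502 = -324605143/268533534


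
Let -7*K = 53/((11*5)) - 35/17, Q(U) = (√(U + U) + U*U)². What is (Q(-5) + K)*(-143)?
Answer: -52340587/595 - 7150*I*√10 ≈ -87967.0 - 22610.0*I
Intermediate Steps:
Q(U) = (U² + √2*√U)² (Q(U) = (√(2*U) + U²)² = (√2*√U + U²)² = (U² + √2*√U)²)
K = 1024/6545 (K = -(53/((11*5)) - 35/17)/7 = -(53/55 - 35*1/17)/7 = -(53*(1/55) - 35/17)/7 = -(53/55 - 35/17)/7 = -⅐*(-1024/935) = 1024/6545 ≈ 0.15646)
(Q(-5) + K)*(-143) = (((-5)² + √2*√(-5))² + 1024/6545)*(-143) = ((25 + √2*(I*√5))² + 1024/6545)*(-143) = ((25 + I*√10)² + 1024/6545)*(-143) = (1024/6545 + (25 + I*√10)²)*(-143) = -13312/595 - 143*(25 + I*√10)²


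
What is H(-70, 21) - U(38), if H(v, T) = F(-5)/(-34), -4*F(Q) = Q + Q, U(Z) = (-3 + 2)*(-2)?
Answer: -141/68 ≈ -2.0735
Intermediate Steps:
U(Z) = 2 (U(Z) = -1*(-2) = 2)
F(Q) = -Q/2 (F(Q) = -(Q + Q)/4 = -Q/2)
H(v, T) = -5/68 (H(v, T) = -1/2*(-5)/(-34) = (5/2)*(-1/34) = -5/68)
H(-70, 21) - U(38) = -5/68 - 1*2 = -5/68 - 2 = -141/68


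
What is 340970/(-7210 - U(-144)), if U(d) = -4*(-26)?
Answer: -170485/3657 ≈ -46.619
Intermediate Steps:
U(d) = 104
340970/(-7210 - U(-144)) = 340970/(-7210 - 1*104) = 340970/(-7210 - 104) = 340970/(-7314) = 340970*(-1/7314) = -170485/3657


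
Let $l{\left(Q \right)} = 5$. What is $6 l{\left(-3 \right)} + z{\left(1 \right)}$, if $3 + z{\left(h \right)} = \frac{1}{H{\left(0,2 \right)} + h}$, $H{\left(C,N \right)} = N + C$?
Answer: $\frac{82}{3} \approx 27.333$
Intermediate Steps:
$H{\left(C,N \right)} = C + N$
$z{\left(h \right)} = -3 + \frac{1}{2 + h}$ ($z{\left(h \right)} = -3 + \frac{1}{\left(0 + 2\right) + h} = -3 + \frac{1}{2 + h}$)
$6 l{\left(-3 \right)} + z{\left(1 \right)} = 6 \cdot 5 + \frac{-5 - 3}{2 + 1} = 30 + \frac{-5 - 3}{3} = 30 + \frac{1}{3} \left(-8\right) = 30 - \frac{8}{3} = \frac{82}{3}$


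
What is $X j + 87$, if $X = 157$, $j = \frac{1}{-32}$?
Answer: $\frac{2627}{32} \approx 82.094$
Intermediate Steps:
$j = - \frac{1}{32} \approx -0.03125$
$X j + 87 = 157 \left(- \frac{1}{32}\right) + 87 = - \frac{157}{32} + 87 = \frac{2627}{32}$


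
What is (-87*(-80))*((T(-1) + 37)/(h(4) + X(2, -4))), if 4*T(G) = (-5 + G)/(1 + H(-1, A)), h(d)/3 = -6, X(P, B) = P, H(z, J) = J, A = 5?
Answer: -63945/4 ≈ -15986.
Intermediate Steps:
h(d) = -18 (h(d) = 3*(-6) = -18)
T(G) = -5/24 + G/24 (T(G) = ((-5 + G)/(1 + 5))/4 = ((-5 + G)/6)/4 = ((-5 + G)*(⅙))/4 = (-⅚ + G/6)/4 = -5/24 + G/24)
(-87*(-80))*((T(-1) + 37)/(h(4) + X(2, -4))) = (-87*(-80))*(((-5/24 + (1/24)*(-1)) + 37)/(-18 + 2)) = 6960*(((-5/24 - 1/24) + 37)/(-16)) = 6960*((-¼ + 37)*(-1/16)) = 6960*((147/4)*(-1/16)) = 6960*(-147/64) = -63945/4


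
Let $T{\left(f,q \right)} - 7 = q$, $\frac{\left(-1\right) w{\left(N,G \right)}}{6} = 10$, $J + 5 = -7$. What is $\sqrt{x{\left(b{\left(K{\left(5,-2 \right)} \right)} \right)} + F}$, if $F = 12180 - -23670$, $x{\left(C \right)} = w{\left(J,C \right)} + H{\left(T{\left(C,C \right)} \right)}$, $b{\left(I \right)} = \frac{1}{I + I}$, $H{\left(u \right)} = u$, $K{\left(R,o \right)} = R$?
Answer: $\frac{\sqrt{3579710}}{10} \approx 189.2$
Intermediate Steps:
$J = -12$ ($J = -5 - 7 = -12$)
$w{\left(N,G \right)} = -60$ ($w{\left(N,G \right)} = \left(-6\right) 10 = -60$)
$T{\left(f,q \right)} = 7 + q$
$b{\left(I \right)} = \frac{1}{2 I}$
$x{\left(C \right)} = -53 + C$ ($x{\left(C \right)} = -60 + \left(7 + C\right) = -53 + C$)
$F = 35850$ ($F = 12180 + 23670 = 35850$)
$\sqrt{x{\left(b{\left(K{\left(5,-2 \right)} \right)} \right)} + F} = \sqrt{\left(-53 + \frac{1}{2 \cdot 5}\right) + 35850} = \sqrt{\left(-53 + \frac{1}{2} \cdot \frac{1}{5}\right) + 35850} = \sqrt{\left(-53 + \frac{1}{10}\right) + 35850} = \sqrt{- \frac{529}{10} + 35850} = \sqrt{\frac{357971}{10}} = \frac{\sqrt{3579710}}{10}$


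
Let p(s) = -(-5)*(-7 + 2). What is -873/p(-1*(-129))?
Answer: 873/25 ≈ 34.920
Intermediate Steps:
p(s) = -25 (p(s) = -(-5)*(-5) = -1*25 = -25)
-873/p(-1*(-129)) = -873/(-25) = -873*(-1/25) = 873/25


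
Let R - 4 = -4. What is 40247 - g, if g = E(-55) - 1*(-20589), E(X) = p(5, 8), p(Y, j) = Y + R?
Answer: 19653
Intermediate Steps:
R = 0 (R = 4 - 4 = 0)
p(Y, j) = Y (p(Y, j) = Y + 0 = Y)
E(X) = 5
g = 20594 (g = 5 - 1*(-20589) = 5 + 20589 = 20594)
40247 - g = 40247 - 1*20594 = 40247 - 20594 = 19653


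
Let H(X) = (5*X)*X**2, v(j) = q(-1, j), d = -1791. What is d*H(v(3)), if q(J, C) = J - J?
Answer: 0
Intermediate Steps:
q(J, C) = 0
v(j) = 0
H(X) = 5*X**3
d*H(v(3)) = -8955*0**3 = -8955*0 = -1791*0 = 0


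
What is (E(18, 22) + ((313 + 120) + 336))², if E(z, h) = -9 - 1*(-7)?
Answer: 588289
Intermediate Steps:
E(z, h) = -2 (E(z, h) = -9 + 7 = -2)
(E(18, 22) + ((313 + 120) + 336))² = (-2 + ((313 + 120) + 336))² = (-2 + (433 + 336))² = (-2 + 769)² = 767² = 588289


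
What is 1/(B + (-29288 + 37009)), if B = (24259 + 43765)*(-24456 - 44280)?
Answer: -1/4675689943 ≈ -2.1387e-10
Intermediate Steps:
B = -4675697664 (B = 68024*(-68736) = -4675697664)
1/(B + (-29288 + 37009)) = 1/(-4675697664 + (-29288 + 37009)) = 1/(-4675697664 + 7721) = 1/(-4675689943) = -1/4675689943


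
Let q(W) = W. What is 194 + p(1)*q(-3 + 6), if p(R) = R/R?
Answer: 197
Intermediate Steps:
p(R) = 1
194 + p(1)*q(-3 + 6) = 194 + 1*(-3 + 6) = 194 + 1*3 = 194 + 3 = 197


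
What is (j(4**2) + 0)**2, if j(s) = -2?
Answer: 4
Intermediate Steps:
(j(4**2) + 0)**2 = (-2 + 0)**2 = (-2)**2 = 4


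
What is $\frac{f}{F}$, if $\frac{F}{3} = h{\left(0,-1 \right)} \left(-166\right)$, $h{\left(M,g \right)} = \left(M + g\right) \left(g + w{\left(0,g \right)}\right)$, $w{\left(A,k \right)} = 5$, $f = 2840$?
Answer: $\frac{355}{249} \approx 1.4257$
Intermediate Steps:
$h{\left(M,g \right)} = \left(5 + g\right) \left(M + g\right)$ ($h{\left(M,g \right)} = \left(M + g\right) \left(g + 5\right) = \left(M + g\right) \left(5 + g\right) = \left(5 + g\right) \left(M + g\right)$)
$F = 1992$ ($F = 3 \left(\left(-1\right)^{2} + 5 \cdot 0 + 5 \left(-1\right) + 0 \left(-1\right)\right) \left(-166\right) = 3 \left(1 + 0 - 5 + 0\right) \left(-166\right) = 3 \left(\left(-4\right) \left(-166\right)\right) = 3 \cdot 664 = 1992$)
$\frac{f}{F} = \frac{2840}{1992} = 2840 \cdot \frac{1}{1992} = \frac{355}{249}$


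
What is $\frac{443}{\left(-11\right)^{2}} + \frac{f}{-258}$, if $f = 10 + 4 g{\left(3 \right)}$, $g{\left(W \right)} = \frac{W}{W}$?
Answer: $\frac{56300}{15609} \approx 3.6069$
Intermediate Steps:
$g{\left(W \right)} = 1$
$f = 14$ ($f = 10 + 4 \cdot 1 = 10 + 4 = 14$)
$\frac{443}{\left(-11\right)^{2}} + \frac{f}{-258} = \frac{443}{\left(-11\right)^{2}} + \frac{14}{-258} = \frac{443}{121} + 14 \left(- \frac{1}{258}\right) = 443 \cdot \frac{1}{121} - \frac{7}{129} = \frac{443}{121} - \frac{7}{129} = \frac{56300}{15609}$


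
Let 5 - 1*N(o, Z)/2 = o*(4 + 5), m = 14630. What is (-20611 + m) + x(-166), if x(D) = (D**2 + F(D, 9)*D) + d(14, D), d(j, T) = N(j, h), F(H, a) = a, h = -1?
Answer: 19839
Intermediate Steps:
N(o, Z) = 10 - 18*o (N(o, Z) = 10 - 2*o*(4 + 5) = 10 - 2*o*9 = 10 - 18*o)
d(j, T) = 10 - 18*j
x(D) = -242 + D**2 + 9*D (x(D) = (D**2 + 9*D) + (10 - 18*14) = (D**2 + 9*D) + (10 - 252) = (D**2 + 9*D) - 242 = -242 + D**2 + 9*D)
(-20611 + m) + x(-166) = (-20611 + 14630) + (-242 + (-166)**2 + 9*(-166)) = -5981 + (-242 + 27556 - 1494) = -5981 + 25820 = 19839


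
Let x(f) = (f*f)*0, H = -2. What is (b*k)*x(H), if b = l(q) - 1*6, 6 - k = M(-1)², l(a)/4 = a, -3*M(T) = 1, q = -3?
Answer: 0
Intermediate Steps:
M(T) = -⅓ (M(T) = -⅓*1 = -⅓)
x(f) = 0 (x(f) = f²*0 = 0)
l(a) = 4*a
k = 53/9 (k = 6 - (-⅓)² = 6 - 1*⅑ = 6 - ⅑ = 53/9 ≈ 5.8889)
b = -18 (b = 4*(-3) - 1*6 = -12 - 6 = -18)
(b*k)*x(H) = -18*53/9*0 = -106*0 = 0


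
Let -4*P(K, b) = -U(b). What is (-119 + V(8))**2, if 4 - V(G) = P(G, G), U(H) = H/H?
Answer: 212521/16 ≈ 13283.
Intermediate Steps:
U(H) = 1
P(K, b) = 1/4 (P(K, b) = -(-1)/4 = -1/4*(-1) = 1/4)
V(G) = 15/4 (V(G) = 4 - 1*1/4 = 4 - 1/4 = 15/4)
(-119 + V(8))**2 = (-119 + 15/4)**2 = (-461/4)**2 = 212521/16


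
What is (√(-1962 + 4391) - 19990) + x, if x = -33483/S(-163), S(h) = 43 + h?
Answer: -788439/40 + √2429 ≈ -19662.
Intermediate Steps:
x = 11161/40 (x = -33483/(43 - 163) = -33483/(-120) = -33483*(-1/120) = 11161/40 ≈ 279.02)
(√(-1962 + 4391) - 19990) + x = (√(-1962 + 4391) - 19990) + 11161/40 = (√2429 - 19990) + 11161/40 = (-19990 + √2429) + 11161/40 = -788439/40 + √2429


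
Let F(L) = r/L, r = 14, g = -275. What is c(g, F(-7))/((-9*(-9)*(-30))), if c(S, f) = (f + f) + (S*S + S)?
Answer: -37673/1215 ≈ -31.007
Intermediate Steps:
F(L) = 14/L
c(S, f) = S + S² + 2*f (c(S, f) = 2*f + (S² + S) = 2*f + (S + S²) = S + S² + 2*f)
c(g, F(-7))/((-9*(-9)*(-30))) = (-275 + (-275)² + 2*(14/(-7)))/((-9*(-9)*(-30))) = (-275 + 75625 + 2*(14*(-⅐)))/((81*(-30))) = (-275 + 75625 + 2*(-2))/(-2430) = (-275 + 75625 - 4)*(-1/2430) = 75346*(-1/2430) = -37673/1215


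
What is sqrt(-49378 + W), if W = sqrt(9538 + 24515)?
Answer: sqrt(-49378 + sqrt(34053)) ≈ 221.8*I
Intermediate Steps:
W = sqrt(34053) ≈ 184.53
sqrt(-49378 + W) = sqrt(-49378 + sqrt(34053))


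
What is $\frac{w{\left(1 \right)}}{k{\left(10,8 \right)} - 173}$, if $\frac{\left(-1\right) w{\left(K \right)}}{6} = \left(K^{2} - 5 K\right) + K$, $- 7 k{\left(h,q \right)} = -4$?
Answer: $- \frac{126}{1207} \approx -0.10439$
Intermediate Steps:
$k{\left(h,q \right)} = \frac{4}{7}$ ($k{\left(h,q \right)} = \left(- \frac{1}{7}\right) \left(-4\right) = \frac{4}{7}$)
$w{\left(K \right)} = - 6 K^{2} + 24 K$ ($w{\left(K \right)} = - 6 \left(\left(K^{2} - 5 K\right) + K\right) = - 6 \left(K^{2} - 4 K\right) = - 6 K^{2} + 24 K$)
$\frac{w{\left(1 \right)}}{k{\left(10,8 \right)} - 173} = \frac{6 \cdot 1 \left(4 - 1\right)}{\frac{4}{7} - 173} = \frac{6 \cdot 1 \cdot 3}{- \frac{1207}{7}} = \left(- \frac{7}{1207}\right) 18 = - \frac{126}{1207}$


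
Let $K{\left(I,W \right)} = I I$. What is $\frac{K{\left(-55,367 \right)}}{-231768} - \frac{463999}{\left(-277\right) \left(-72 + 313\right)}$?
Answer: $\frac{107338180307}{15472136376} \approx 6.9375$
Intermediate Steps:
$K{\left(I,W \right)} = I^{2}$
$\frac{K{\left(-55,367 \right)}}{-231768} - \frac{463999}{\left(-277\right) \left(-72 + 313\right)} = \frac{\left(-55\right)^{2}}{-231768} - \frac{463999}{\left(-277\right) \left(-72 + 313\right)} = 3025 \left(- \frac{1}{231768}\right) - \frac{463999}{\left(-277\right) 241} = - \frac{3025}{231768} - \frac{463999}{-66757} = - \frac{3025}{231768} - - \frac{463999}{66757} = - \frac{3025}{231768} + \frac{463999}{66757} = \frac{107338180307}{15472136376}$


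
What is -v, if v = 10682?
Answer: -10682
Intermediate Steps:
-v = -1*10682 = -10682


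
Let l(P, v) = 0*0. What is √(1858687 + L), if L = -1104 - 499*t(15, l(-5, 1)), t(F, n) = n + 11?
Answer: √1852094 ≈ 1360.9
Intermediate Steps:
l(P, v) = 0
t(F, n) = 11 + n
L = -6593 (L = -1104 - 499*(11 + 0) = -1104 - 499*11 = -1104 - 5489 = -6593)
√(1858687 + L) = √(1858687 - 6593) = √1852094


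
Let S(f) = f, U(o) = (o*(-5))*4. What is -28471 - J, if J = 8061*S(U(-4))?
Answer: -673351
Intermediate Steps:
U(o) = -20*o (U(o) = -5*o*4 = -20*o)
J = 644880 (J = 8061*(-20*(-4)) = 8061*80 = 644880)
-28471 - J = -28471 - 1*644880 = -28471 - 644880 = -673351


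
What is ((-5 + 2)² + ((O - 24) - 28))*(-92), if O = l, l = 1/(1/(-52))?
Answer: 8740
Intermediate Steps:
l = -52 (l = 1/(-1/52) = -52)
O = -52
((-5 + 2)² + ((O - 24) - 28))*(-92) = ((-5 + 2)² + ((-52 - 24) - 28))*(-92) = ((-3)² + (-76 - 28))*(-92) = (9 - 104)*(-92) = -95*(-92) = 8740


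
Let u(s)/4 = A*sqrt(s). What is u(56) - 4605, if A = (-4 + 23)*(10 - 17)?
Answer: -4605 - 1064*sqrt(14) ≈ -8586.1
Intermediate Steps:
A = -133 (A = 19*(-7) = -133)
u(s) = -532*sqrt(s) (u(s) = 4*(-133*sqrt(s)) = -532*sqrt(s))
u(56) - 4605 = -1064*sqrt(14) - 4605 = -4605 - 1064*sqrt(14)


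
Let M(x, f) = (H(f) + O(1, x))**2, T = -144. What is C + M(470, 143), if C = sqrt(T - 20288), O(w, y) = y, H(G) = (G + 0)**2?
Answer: 437604561 + 4*I*sqrt(1277) ≈ 4.376e+8 + 142.94*I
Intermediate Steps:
H(G) = G**2
C = 4*I*sqrt(1277) (C = sqrt(-144 - 20288) = sqrt(-20432) = 4*I*sqrt(1277) ≈ 142.94*I)
M(x, f) = (x + f**2)**2 (M(x, f) = (f**2 + x)**2 = (x + f**2)**2)
C + M(470, 143) = 4*I*sqrt(1277) + (470 + 143**2)**2 = 4*I*sqrt(1277) + (470 + 20449)**2 = 4*I*sqrt(1277) + 20919**2 = 4*I*sqrt(1277) + 437604561 = 437604561 + 4*I*sqrt(1277)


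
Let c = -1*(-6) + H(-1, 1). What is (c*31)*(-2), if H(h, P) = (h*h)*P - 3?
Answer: -248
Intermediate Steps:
H(h, P) = -3 + P*h² (H(h, P) = h²*P - 3 = P*h² - 3 = -3 + P*h²)
c = 4 (c = -1*(-6) + (-3 + 1*(-1)²) = 6 + (-3 + 1*1) = 6 + (-3 + 1) = 6 - 2 = 4)
(c*31)*(-2) = (4*31)*(-2) = 124*(-2) = -248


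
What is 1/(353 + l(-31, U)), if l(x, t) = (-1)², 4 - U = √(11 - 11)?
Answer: 1/354 ≈ 0.0028249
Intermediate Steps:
U = 4 (U = 4 - √(11 - 11) = 4 - √0 = 4 - 1*0 = 4 + 0 = 4)
l(x, t) = 1
1/(353 + l(-31, U)) = 1/(353 + 1) = 1/354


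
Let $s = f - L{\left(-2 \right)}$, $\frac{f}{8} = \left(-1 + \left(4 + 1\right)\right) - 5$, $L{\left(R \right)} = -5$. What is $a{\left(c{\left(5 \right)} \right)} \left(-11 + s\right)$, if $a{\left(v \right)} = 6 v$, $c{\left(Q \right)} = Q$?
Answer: $-420$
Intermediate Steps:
$f = -8$ ($f = 8 \left(\left(-1 + \left(4 + 1\right)\right) - 5\right) = 8 \left(\left(-1 + 5\right) - 5\right) = 8 \left(4 - 5\right) = 8 \left(-1\right) = -8$)
$s = -3$ ($s = -8 - -5 = -8 + 5 = -3$)
$a{\left(c{\left(5 \right)} \right)} \left(-11 + s\right) = 6 \cdot 5 \left(-11 - 3\right) = 30 \left(-14\right) = -420$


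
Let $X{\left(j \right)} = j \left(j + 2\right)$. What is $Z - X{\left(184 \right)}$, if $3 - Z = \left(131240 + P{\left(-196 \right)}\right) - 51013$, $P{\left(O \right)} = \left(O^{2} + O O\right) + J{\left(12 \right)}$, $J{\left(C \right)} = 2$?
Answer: $-191282$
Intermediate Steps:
$X{\left(j \right)} = j \left(2 + j\right)$
$P{\left(O \right)} = 2 + 2 O^{2}$ ($P{\left(O \right)} = \left(O^{2} + O O\right) + 2 = \left(O^{2} + O^{2}\right) + 2 = 2 O^{2} + 2 = 2 + 2 O^{2}$)
$Z = -157058$ ($Z = 3 - \left(\left(131240 + \left(2 + 2 \left(-196\right)^{2}\right)\right) - 51013\right) = 3 - \left(\left(131240 + \left(2 + 2 \cdot 38416\right)\right) - 51013\right) = 3 - \left(\left(131240 + \left(2 + 76832\right)\right) - 51013\right) = 3 - \left(\left(131240 + 76834\right) - 51013\right) = 3 - \left(208074 - 51013\right) = 3 - 157061 = -157058$)
$Z - X{\left(184 \right)} = -157058 - 184 \left(2 + 184\right) = -157058 - 184 \cdot 186 = -157058 - 34224 = -191282$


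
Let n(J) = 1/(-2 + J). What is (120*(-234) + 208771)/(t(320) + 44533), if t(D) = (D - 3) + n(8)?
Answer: 154878/38443 ≈ 4.0288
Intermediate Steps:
t(D) = -17/6 + D (t(D) = (D - 3) + 1/(-2 + 8) = (-3 + D) + 1/6 = -17/6 + D)
(120*(-234) + 208771)/(t(320) + 44533) = (120*(-234) + 208771)/((-17/6 + 320) + 44533) = (-28080 + 208771)/(1903/6 + 44533) = 180691/(269101/6) = 180691*(6/269101) = 154878/38443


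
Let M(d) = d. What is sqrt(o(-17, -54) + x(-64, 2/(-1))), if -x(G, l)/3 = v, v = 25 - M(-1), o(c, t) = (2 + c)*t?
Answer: 2*sqrt(183) ≈ 27.056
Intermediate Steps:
o(c, t) = t*(2 + c)
v = 26 (v = 25 - 1*(-1) = 25 + 1 = 26)
x(G, l) = -78 (x(G, l) = -3*26 = -78)
sqrt(o(-17, -54) + x(-64, 2/(-1))) = sqrt(-54*(2 - 17) - 78) = sqrt(-54*(-15) - 78) = sqrt(810 - 78) = sqrt(732) = 2*sqrt(183)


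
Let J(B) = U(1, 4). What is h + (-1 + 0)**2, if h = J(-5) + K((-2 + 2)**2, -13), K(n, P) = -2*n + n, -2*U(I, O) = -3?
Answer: 5/2 ≈ 2.5000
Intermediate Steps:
U(I, O) = 3/2 (U(I, O) = -1/2*(-3) = 3/2)
K(n, P) = -n
J(B) = 3/2
h = 3/2 (h = 3/2 - (-2 + 2)**2 = 3/2 - 1*0**2 = 3/2 - 1*0 = 3/2 + 0 = 3/2 ≈ 1.5000)
h + (-1 + 0)**2 = 3/2 + (-1 + 0)**2 = 3/2 + (-1)**2 = 3/2 + 1 = 5/2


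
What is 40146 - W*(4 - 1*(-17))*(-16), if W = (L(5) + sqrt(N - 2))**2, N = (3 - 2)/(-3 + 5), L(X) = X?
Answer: 48042 + 1680*I*sqrt(6) ≈ 48042.0 + 4115.1*I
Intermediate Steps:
N = 1/2 ≈ 0.50000
W = (5 + I*sqrt(6)/2)**2 (W = (5 + sqrt(1/2 - 2))**2 = (5 + sqrt(-3/2))**2 = (5 + I*sqrt(6)/2)**2 ≈ 23.5 + 12.247*I)
40146 - W*(4 - 1*(-17))*(-16) = 40146 - ((10 + I*sqrt(6))**2/4)*(4 - 1*(-17))*(-16) = 40146 - ((10 + I*sqrt(6))**2/4)*(4 + 17)*(-16) = 40146 - ((10 + I*sqrt(6))**2/4)*21*(-16) = 40146 - 21*(10 + I*sqrt(6))**2/4*(-16) = 40146 - (-84)*(10 + I*sqrt(6))**2 = 40146 + 84*(10 + I*sqrt(6))**2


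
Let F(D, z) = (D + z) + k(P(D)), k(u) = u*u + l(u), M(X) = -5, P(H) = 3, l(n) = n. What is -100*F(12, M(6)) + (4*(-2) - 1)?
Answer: -1909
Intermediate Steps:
k(u) = u + u² (k(u) = u*u + u = u² + u = u + u²)
F(D, z) = 12 + D + z (F(D, z) = (D + z) + 3*(1 + 3) = (D + z) + 3*4 = (D + z) + 12 = 12 + D + z)
-100*F(12, M(6)) + (4*(-2) - 1) = -100*(12 + 12 - 5) + (4*(-2) - 1) = -100*19 + (-8 - 1) = -1900 - 9 = -1909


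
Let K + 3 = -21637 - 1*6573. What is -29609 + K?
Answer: -57822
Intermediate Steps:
K = -28213 (K = -3 + (-21637 - 1*6573) = -3 + (-21637 - 6573) = -3 - 28210 = -28213)
-29609 + K = -29609 - 28213 = -57822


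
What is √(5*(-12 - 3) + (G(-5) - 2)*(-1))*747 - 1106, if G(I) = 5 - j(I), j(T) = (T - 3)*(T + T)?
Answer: -1106 + 747*√2 ≈ -49.582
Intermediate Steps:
j(T) = 2*T*(-3 + T) (j(T) = (-3 + T)*(2*T) = 2*T*(-3 + T))
G(I) = 5 - 2*I*(-3 + I)
√(5*(-12 - 3) + (G(-5) - 2)*(-1))*747 - 1106 = √(5*(-12 - 3) + ((5 - 2*(-5)*(-3 - 5)) - 2)*(-1))*747 - 1106 = √(5*(-15) + ((5 - 2*(-5)*(-8)) - 2)*(-1))*747 - 1106 = √(-75 + ((5 - 80) - 2)*(-1))*747 - 1106 = √(-75 + (-75 - 2)*(-1))*747 - 1106 = √(-75 - 77*(-1))*747 - 1106 = √(-75 + 77)*747 - 1106 = √2*747 - 1106 = 747*√2 - 1106 = -1106 + 747*√2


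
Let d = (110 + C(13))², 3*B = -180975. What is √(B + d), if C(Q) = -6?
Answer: 3*I*√5501 ≈ 222.51*I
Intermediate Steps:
B = -60325 (B = (⅓)*(-180975) = -60325)
d = 10816 (d = (110 - 6)² = 104² = 10816)
√(B + d) = √(-60325 + 10816) = √(-49509) = 3*I*√5501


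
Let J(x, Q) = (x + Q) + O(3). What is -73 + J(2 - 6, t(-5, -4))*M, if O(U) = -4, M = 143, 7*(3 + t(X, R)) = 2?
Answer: -11236/7 ≈ -1605.1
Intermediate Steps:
t(X, R) = -19/7 (t(X, R) = -3 + (⅐)*2 = -3 + 2/7 = -19/7)
J(x, Q) = -4 + Q + x (J(x, Q) = (x + Q) - 4 = (Q + x) - 4 = -4 + Q + x)
-73 + J(2 - 6, t(-5, -4))*M = -73 + (-4 - 19/7 + (2 - 6))*143 = -73 + (-4 - 19/7 - 4)*143 = -73 - 75/7*143 = -73 - 10725/7 = -11236/7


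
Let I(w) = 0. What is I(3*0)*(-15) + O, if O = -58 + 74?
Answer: 16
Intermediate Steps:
O = 16
I(3*0)*(-15) + O = 0*(-15) + 16 = 0 + 16 = 16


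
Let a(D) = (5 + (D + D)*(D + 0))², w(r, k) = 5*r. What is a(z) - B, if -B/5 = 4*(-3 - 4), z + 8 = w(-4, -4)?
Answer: 2474189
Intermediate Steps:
z = -28 (z = -8 + 5*(-4) = -8 - 20 = -28)
B = 140 (B = -20*(-3 - 4) = -20*(-7) = -5*(-28) = 140)
a(D) = (5 + 2*D²)² (a(D) = (5 + (2*D)*D)² = (5 + 2*D²)²)
a(z) - B = (5 + 2*(-28)²)² - 1*140 = (5 + 2*784)² - 140 = (5 + 1568)² - 140 = 1573² - 140 = 2474329 - 140 = 2474189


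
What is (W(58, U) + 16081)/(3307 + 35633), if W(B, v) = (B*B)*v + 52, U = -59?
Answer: -60781/12980 ≈ -4.6827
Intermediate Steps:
W(B, v) = 52 + v*B² (W(B, v) = B²*v + 52 = v*B² + 52 = 52 + v*B²)
(W(58, U) + 16081)/(3307 + 35633) = ((52 - 59*58²) + 16081)/(3307 + 35633) = ((52 - 59*3364) + 16081)/38940 = ((52 - 198476) + 16081)*(1/38940) = (-198424 + 16081)*(1/38940) = -182343*1/38940 = -60781/12980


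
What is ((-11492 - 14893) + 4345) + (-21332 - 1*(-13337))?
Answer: -30035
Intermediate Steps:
((-11492 - 14893) + 4345) + (-21332 - 1*(-13337)) = (-26385 + 4345) + (-21332 + 13337) = -22040 - 7995 = -30035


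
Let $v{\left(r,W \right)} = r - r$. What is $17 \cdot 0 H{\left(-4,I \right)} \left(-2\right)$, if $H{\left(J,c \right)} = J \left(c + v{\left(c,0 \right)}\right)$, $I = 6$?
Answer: $0$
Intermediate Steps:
$v{\left(r,W \right)} = 0$
$H{\left(J,c \right)} = J c$ ($H{\left(J,c \right)} = J \left(c + 0\right) = J c$)
$17 \cdot 0 H{\left(-4,I \right)} \left(-2\right) = 17 \cdot 0 \left(\left(-4\right) 6\right) \left(-2\right) = 17 \cdot 0 \left(-24\right) \left(-2\right) = 17 \cdot 0 \left(-2\right) = 17 \cdot 0 = 0$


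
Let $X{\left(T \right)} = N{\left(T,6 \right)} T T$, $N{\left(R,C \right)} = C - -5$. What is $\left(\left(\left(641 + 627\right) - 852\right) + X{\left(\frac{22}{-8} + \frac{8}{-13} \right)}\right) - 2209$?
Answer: $- \frac{4511397}{2704} \approx -1668.4$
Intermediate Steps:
$N{\left(R,C \right)} = 5 + C$ ($N{\left(R,C \right)} = C + 5 = 5 + C$)
$X{\left(T \right)} = 11 T^{2}$ ($X{\left(T \right)} = \left(5 + 6\right) T T = 11 T T = 11 T^{2}$)
$\left(\left(\left(641 + 627\right) - 852\right) + X{\left(\frac{22}{-8} + \frac{8}{-13} \right)}\right) - 2209 = \left(\left(\left(641 + 627\right) - 852\right) + 11 \left(\frac{22}{-8} + \frac{8}{-13}\right)^{2}\right) - 2209 = \left(\left(1268 - 852\right) + 11 \left(22 \left(- \frac{1}{8}\right) + 8 \left(- \frac{1}{13}\right)\right)^{2}\right) - 2209 = \left(416 + 11 \left(- \frac{11}{4} - \frac{8}{13}\right)^{2}\right) - 2209 = \left(416 + 11 \left(- \frac{175}{52}\right)^{2}\right) - 2209 = \left(416 + 11 \cdot \frac{30625}{2704}\right) - 2209 = \left(416 + \frac{336875}{2704}\right) - 2209 = \frac{1461739}{2704} - 2209 = - \frac{4511397}{2704}$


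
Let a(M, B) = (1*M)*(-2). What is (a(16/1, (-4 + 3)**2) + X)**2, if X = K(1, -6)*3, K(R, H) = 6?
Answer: 196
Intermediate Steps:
X = 18 (X = 6*3 = 18)
a(M, B) = -2*M (a(M, B) = M*(-2) = -2*M)
(a(16/1, (-4 + 3)**2) + X)**2 = (-32/1 + 18)**2 = (-32 + 18)**2 = (-14)**2 = 196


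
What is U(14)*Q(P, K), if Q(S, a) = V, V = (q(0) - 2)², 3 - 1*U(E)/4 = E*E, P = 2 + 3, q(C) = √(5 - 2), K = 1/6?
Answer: -5404 + 3088*√3 ≈ -55.427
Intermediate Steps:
K = ⅙ ≈ 0.16667
q(C) = √3
P = 5
U(E) = 12 - 4*E² (U(E) = 12 - 4*E*E = 12 - 4*E²)
V = (-2 + √3)² (V = (√3 - 2)² = (-2 + √3)² ≈ 0.071797)
Q(S, a) = (2 - √3)²
U(14)*Q(P, K) = (12 - 4*14²)*(2 - √3)² = (12 - 4*196)*(2 - √3)² = (12 - 784)*(2 - √3)² = -772*(2 - √3)²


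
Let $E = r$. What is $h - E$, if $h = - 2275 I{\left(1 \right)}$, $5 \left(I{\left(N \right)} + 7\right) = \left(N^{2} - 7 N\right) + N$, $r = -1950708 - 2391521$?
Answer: $4360429$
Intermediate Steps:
$r = -4342229$
$E = -4342229$
$I{\left(N \right)} = -7 - \frac{6 N}{5} + \frac{N^{2}}{5}$ ($I{\left(N \right)} = -7 + \frac{\left(N^{2} - 7 N\right) + N}{5} = -7 + \frac{N^{2} - 6 N}{5} = -7 + \left(- \frac{6 N}{5} + \frac{N^{2}}{5}\right) = -7 - \frac{6 N}{5} + \frac{N^{2}}{5}$)
$h = 18200$ ($h = - 2275 \left(-7 - \frac{6}{5} + \frac{1^{2}}{5}\right) = - 2275 \left(-7 - \frac{6}{5} + \frac{1}{5} \cdot 1\right) = - 2275 \left(-7 - \frac{6}{5} + \frac{1}{5}\right) = \left(-2275\right) \left(-8\right) = 18200$)
$h - E = 18200 - -4342229 = 18200 + 4342229 = 4360429$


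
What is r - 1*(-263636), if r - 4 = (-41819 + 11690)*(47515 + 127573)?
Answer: -5274962712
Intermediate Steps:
r = -5275226348 (r = 4 + (-41819 + 11690)*(47515 + 127573) = 4 - 30129*175088 = 4 - 5275226352 = -5275226348)
r - 1*(-263636) = -5275226348 - 1*(-263636) = -5275226348 + 263636 = -5274962712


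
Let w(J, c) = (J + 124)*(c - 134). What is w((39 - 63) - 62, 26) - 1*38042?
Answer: -42146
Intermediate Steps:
w(J, c) = (-134 + c)*(124 + J) (w(J, c) = (124 + J)*(-134 + c) = (-134 + c)*(124 + J))
w((39 - 63) - 62, 26) - 1*38042 = (-16616 - 134*((39 - 63) - 62) + 124*26 + ((39 - 63) - 62)*26) - 1*38042 = (-16616 - 134*(-24 - 62) + 3224 + (-24 - 62)*26) - 38042 = (-16616 - 134*(-86) + 3224 - 86*26) - 38042 = (-16616 + 11524 + 3224 - 2236) - 38042 = -4104 - 38042 = -42146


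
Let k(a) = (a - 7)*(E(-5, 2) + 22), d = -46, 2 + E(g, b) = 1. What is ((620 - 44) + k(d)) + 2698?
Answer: 2161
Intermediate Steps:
E(g, b) = -1 (E(g, b) = -2 + 1 = -1)
k(a) = -147 + 21*a (k(a) = (a - 7)*(-1 + 22) = (-7 + a)*21 = -147 + 21*a)
((620 - 44) + k(d)) + 2698 = ((620 - 44) + (-147 + 21*(-46))) + 2698 = (576 + (-147 - 966)) + 2698 = (576 - 1113) + 2698 = -537 + 2698 = 2161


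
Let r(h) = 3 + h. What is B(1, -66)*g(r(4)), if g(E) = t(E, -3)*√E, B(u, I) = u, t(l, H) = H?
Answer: -3*√7 ≈ -7.9373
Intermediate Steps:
g(E) = -3*√E
B(1, -66)*g(r(4)) = 1*(-3*√(3 + 4)) = 1*(-3*√7) = -3*√7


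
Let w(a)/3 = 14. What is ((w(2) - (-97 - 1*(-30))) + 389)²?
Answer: 248004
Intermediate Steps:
w(a) = 42 (w(a) = 3*14 = 42)
((w(2) - (-97 - 1*(-30))) + 389)² = ((42 - (-97 - 1*(-30))) + 389)² = ((42 - (-97 + 30)) + 389)² = ((42 - 1*(-67)) + 389)² = ((42 + 67) + 389)² = (109 + 389)² = 498² = 248004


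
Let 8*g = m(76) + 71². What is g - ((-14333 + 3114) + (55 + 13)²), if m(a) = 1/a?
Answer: 4392877/608 ≈ 7225.1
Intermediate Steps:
g = 383117/608 (g = (1/76 + 71²)/8 = (1/76 + 5041)/8 = (⅛)*(383117/76) = 383117/608 ≈ 630.13)
g - ((-14333 + 3114) + (55 + 13)²) = 383117/608 - ((-14333 + 3114) + (55 + 13)²) = 383117/608 - (-11219 + 68²) = 383117/608 - (-11219 + 4624) = 383117/608 - 1*(-6595) = 383117/608 + 6595 = 4392877/608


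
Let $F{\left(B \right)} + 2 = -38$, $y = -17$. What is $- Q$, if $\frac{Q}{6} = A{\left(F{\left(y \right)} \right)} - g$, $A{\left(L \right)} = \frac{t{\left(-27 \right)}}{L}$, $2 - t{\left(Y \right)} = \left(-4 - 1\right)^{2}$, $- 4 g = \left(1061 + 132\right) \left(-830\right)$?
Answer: $\frac{29705631}{20} \approx 1.4853 \cdot 10^{6}$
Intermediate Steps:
$g = \frac{495095}{2}$ ($g = - \frac{\left(1061 + 132\right) \left(-830\right)}{4} = - \frac{1193 \left(-830\right)}{4} = \left(- \frac{1}{4}\right) \left(-990190\right) = \frac{495095}{2} \approx 2.4755 \cdot 10^{5}$)
$F{\left(B \right)} = -40$ ($F{\left(B \right)} = -2 - 38 = -40$)
$t{\left(Y \right)} = -23$ ($t{\left(Y \right)} = 2 - \left(-4 - 1\right)^{2} = 2 - \left(-5\right)^{2} = 2 - 25 = -23$)
$A{\left(L \right)} = - \frac{23}{L}$
$Q = - \frac{29705631}{20}$ ($Q = 6 \left(- \frac{23}{-40} - \frac{495095}{2}\right) = 6 \left(\left(-23\right) \left(- \frac{1}{40}\right) - \frac{495095}{2}\right) = 6 \left(\frac{23}{40} - \frac{495095}{2}\right) = 6 \left(- \frac{9901877}{40}\right) = - \frac{29705631}{20} \approx -1.4853 \cdot 10^{6}$)
$- Q = \left(-1\right) \left(- \frac{29705631}{20}\right) = \frac{29705631}{20}$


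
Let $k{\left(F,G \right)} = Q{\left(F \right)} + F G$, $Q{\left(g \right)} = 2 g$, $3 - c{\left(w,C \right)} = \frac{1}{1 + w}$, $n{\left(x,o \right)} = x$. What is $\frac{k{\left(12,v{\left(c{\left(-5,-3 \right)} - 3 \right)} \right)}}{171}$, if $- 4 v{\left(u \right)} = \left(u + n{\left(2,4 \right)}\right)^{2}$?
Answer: $\frac{47}{912} \approx 0.051535$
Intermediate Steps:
$c{\left(w,C \right)} = 3 - \frac{1}{1 + w}$
$v{\left(u \right)} = - \frac{\left(2 + u\right)^{2}}{4}$ ($v{\left(u \right)} = - \frac{\left(u + 2\right)^{2}}{4} = - \frac{\left(2 + u\right)^{2}}{4}$)
$k{\left(F,G \right)} = 2 F + F G$
$\frac{k{\left(12,v{\left(c{\left(-5,-3 \right)} - 3 \right)} \right)}}{171} = \frac{12 \left(2 - \frac{\left(2 - \left(3 - \frac{2 + 3 \left(-5\right)}{1 - 5}\right)\right)^{2}}{4}\right)}{171} = 12 \left(2 - \frac{\left(2 - \left(3 - \frac{2 - 15}{-4}\right)\right)^{2}}{4}\right) \frac{1}{171} = 12 \left(2 - \frac{\left(2 - - \frac{1}{4}\right)^{2}}{4}\right) \frac{1}{171} = 12 \left(2 - \frac{\left(2 + \left(\frac{13}{4} - 3\right)\right)^{2}}{4}\right) \frac{1}{171} = 12 \left(2 - \frac{\left(2 + \frac{1}{4}\right)^{2}}{4}\right) \frac{1}{171} = 12 \left(2 - \frac{\left(\frac{9}{4}\right)^{2}}{4}\right) \frac{1}{171} = 12 \left(2 - \frac{81}{64}\right) \frac{1}{171} = 12 \cdot \frac{47}{64} \cdot \frac{1}{171} = \frac{141}{16} \cdot \frac{1}{171} = \frac{47}{912}$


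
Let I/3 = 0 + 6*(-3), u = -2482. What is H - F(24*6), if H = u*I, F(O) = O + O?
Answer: 133740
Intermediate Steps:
I = -54 (I = 3*(0 + 6*(-3)) = 3*(0 - 18) = 3*(-18) = -54)
F(O) = 2*O
H = 134028 (H = -2482*(-54) = 134028)
H - F(24*6) = 134028 - 2*24*6 = 134028 - 2*144 = 134028 - 1*288 = 134028 - 288 = 133740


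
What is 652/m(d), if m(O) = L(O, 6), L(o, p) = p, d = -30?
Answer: 326/3 ≈ 108.67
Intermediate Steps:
m(O) = 6
652/m(d) = 652/6 = 652*(1/6) = 326/3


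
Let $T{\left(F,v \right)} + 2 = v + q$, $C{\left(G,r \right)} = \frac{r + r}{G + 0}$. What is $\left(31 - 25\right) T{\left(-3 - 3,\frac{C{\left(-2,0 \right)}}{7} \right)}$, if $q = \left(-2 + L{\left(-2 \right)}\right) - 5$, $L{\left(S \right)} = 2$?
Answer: $-42$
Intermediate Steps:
$C{\left(G,r \right)} = \frac{2 r}{G}$
$q = -5$ ($q = \left(-2 + 2\right) - 5 = 0 - 5 = -5$)
$T{\left(F,v \right)} = -7 + v$ ($T{\left(F,v \right)} = -2 + \left(v - 5\right) = -2 + \left(-5 + v\right) = -7 + v$)
$\left(31 - 25\right) T{\left(-3 - 3,\frac{C{\left(-2,0 \right)}}{7} \right)} = \left(31 - 25\right) \left(-7 + \frac{2 \cdot 0 \frac{1}{-2}}{7}\right) = 6 \left(-7 + 2 \cdot 0 \left(- \frac{1}{2}\right) \frac{1}{7}\right) = 6 \left(-7 + 0 \cdot \frac{1}{7}\right) = 6 \left(-7 + 0\right) = 6 \left(-7\right) = -42$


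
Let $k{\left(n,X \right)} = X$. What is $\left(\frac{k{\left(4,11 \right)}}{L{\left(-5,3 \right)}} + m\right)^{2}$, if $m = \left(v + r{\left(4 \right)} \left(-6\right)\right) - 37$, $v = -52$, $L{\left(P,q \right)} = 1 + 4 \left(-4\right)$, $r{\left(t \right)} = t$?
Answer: $\frac{2910436}{225} \approx 12935.0$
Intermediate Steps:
$L{\left(P,q \right)} = -15$ ($L{\left(P,q \right)} = 1 - 16 = -15$)
$m = -113$ ($m = \left(-52 + 4 \left(-6\right)\right) - 37 = \left(-52 - 24\right) - 37 = -76 - 37 = -113$)
$\left(\frac{k{\left(4,11 \right)}}{L{\left(-5,3 \right)}} + m\right)^{2} = \left(\frac{11}{-15} - 113\right)^{2} = \left(11 \left(- \frac{1}{15}\right) - 113\right)^{2} = \left(- \frac{11}{15} - 113\right)^{2} = \left(- \frac{1706}{15}\right)^{2} = \frac{2910436}{225}$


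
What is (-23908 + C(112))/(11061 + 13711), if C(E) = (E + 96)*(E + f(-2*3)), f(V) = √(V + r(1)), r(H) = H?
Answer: -153/6193 + 52*I*√5/6193 ≈ -0.024705 + 0.018775*I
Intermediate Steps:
f(V) = √(1 + V) (f(V) = √(V + 1) = √(1 + V))
C(E) = (96 + E)*(E + I*√5) (C(E) = (E + 96)*(E + √(1 - 2*3)) = (96 + E)*(E + √(1 - 6)) = (96 + E)*(E + √(-5)) = (96 + E)*(E + I*√5))
(-23908 + C(112))/(11061 + 13711) = (-23908 + (112² + 96*112 + 96*I*√5 + I*112*√5))/(11061 + 13711) = (-23908 + (12544 + 10752 + 96*I*√5 + 112*I*√5))/24772 = (-23908 + (23296 + 208*I*√5))*(1/24772) = (-612 + 208*I*√5)*(1/24772) = -153/6193 + 52*I*√5/6193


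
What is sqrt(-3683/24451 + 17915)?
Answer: sqrt(218579955018)/3493 ≈ 133.85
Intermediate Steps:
sqrt(-3683/24451 + 17915) = sqrt(438035982/24451) = sqrt(218579955018)/3493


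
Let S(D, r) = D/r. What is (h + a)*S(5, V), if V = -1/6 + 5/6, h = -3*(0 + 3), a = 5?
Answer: -30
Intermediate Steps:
h = -9 (h = -3*3 = -9)
V = 2/3 (V = -1*1/6 + 5*(1/6) = -1/6 + 5/6 = 2/3 ≈ 0.66667)
(h + a)*S(5, V) = (-9 + 5)*(5/(2/3)) = -20*3/2 = -4*15/2 = -30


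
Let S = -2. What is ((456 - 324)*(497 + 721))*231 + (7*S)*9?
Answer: 37139130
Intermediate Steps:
((456 - 324)*(497 + 721))*231 + (7*S)*9 = ((456 - 324)*(497 + 721))*231 + (7*(-2))*9 = (132*1218)*231 - 14*9 = 160776*231 - 126 = 37139256 - 126 = 37139130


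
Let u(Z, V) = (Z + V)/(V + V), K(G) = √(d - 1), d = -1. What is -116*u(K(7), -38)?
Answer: -58 + 29*I*√2/19 ≈ -58.0 + 2.1585*I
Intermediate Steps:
K(G) = I*√2 (K(G) = √(-1 - 1) = √(-2) = I*√2)
u(Z, V) = (V + Z)/(2*V) (u(Z, V) = (V + Z)/((2*V)) = (V + Z)*(1/(2*V)) = (V + Z)/(2*V))
-116*u(K(7), -38) = -58*(-38 + I*√2)/(-38) = -58*(-1)*(-38 + I*√2)/38 = -116*(½ - I*√2/76) = -58 + 29*I*√2/19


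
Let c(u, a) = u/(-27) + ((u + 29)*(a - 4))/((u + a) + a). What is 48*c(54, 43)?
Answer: 35484/35 ≈ 1013.8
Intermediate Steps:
c(u, a) = -u/27 + (-4 + a)*(29 + u)/(u + 2*a) (c(u, a) = u*(-1/27) + ((29 + u)*(-4 + a))/((a + u) + a) = -u/27 + ((-4 + a)*(29 + u))/(u + 2*a) = -u/27 + (-4 + a)*(29 + u)/(u + 2*a))
48*c(54, 43) = 48*((-3132 - 1*54² - 108*54 + 783*43 + 25*43*54)/(27*(54 + 2*43))) = 48*((-3132 - 1*2916 - 5832 + 33669 + 58050)/(27*(54 + 86))) = 48*((1/27)*(-3132 - 2916 - 5832 + 33669 + 58050)/140) = 48*((1/27)*(1/140)*79839) = 48*(2957/140) = 35484/35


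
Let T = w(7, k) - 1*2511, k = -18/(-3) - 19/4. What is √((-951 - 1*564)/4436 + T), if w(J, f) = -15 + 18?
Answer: I*√12339846327/2218 ≈ 50.083*I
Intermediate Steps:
k = 5/4 (k = -18*(-⅓) - 19*¼ = 6 - 19/4 = 5/4 ≈ 1.2500)
w(J, f) = 3
T = -2508 (T = 3 - 1*2511 = 3 - 2511 = -2508)
√((-951 - 1*564)/4436 + T) = √((-951 - 1*564)/4436 - 2508) = √((-951 - 564)*(1/4436) - 2508) = √(-1515*1/4436 - 2508) = √(-1515/4436 - 2508) = √(-11127003/4436) = I*√12339846327/2218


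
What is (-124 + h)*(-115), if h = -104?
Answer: 26220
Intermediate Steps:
(-124 + h)*(-115) = (-124 - 104)*(-115) = -228*(-115) = 26220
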